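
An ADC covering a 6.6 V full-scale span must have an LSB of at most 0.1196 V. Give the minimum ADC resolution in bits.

Number of steps required ≥ 6.6 V / 0.1196 V = 55.18.
Need 2^N ≥ 55.18; 2^5 = 32, 2^6 = 64.
Minimum N = 6.

6 bits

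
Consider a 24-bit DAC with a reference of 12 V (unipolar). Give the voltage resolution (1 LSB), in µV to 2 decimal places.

0.72 µV

Full-scale span = 12 V.
LSB = 12 / 2^24 = 12 / 16777216 = 7.15256e-07 V = 0.72 µV.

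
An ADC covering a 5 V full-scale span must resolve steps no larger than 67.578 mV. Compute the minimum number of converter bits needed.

7 bits

Number of steps required ≥ 5 V / 67.578 mV = 73.99.
Need 2^N ≥ 73.99; 2^6 = 64, 2^7 = 128.
Minimum N = 7.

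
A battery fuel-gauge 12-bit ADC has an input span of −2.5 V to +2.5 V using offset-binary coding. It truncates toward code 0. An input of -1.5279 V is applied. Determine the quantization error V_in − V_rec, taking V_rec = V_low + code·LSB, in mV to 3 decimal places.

0.420 mV

LSB = 5/2^12 = 1.221 mV.
(V_in − V_low)/LSB = (-1.5279 − (−2.5))/0.0012207 = 796.3443 → code 796 (floor).
V_rec = (−2.5) + 796·0.0012207 = -1.5283203 V.
V_in − V_rec = 0.000420313 V = 0.420 mV.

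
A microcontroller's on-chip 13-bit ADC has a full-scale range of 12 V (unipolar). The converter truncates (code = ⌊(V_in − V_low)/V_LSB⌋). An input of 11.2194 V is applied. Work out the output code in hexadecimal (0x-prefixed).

code 0x1DEB (decimal 7659)

LSB = 12 V / 8192 = 1.465 mV.
(V_in − V_low)/LSB = (11.2194 − 0) / 0.00146484 = 7659.110.
Floor → code 7659.
In hexadecimal (0x-prefixed): 0x1DEB.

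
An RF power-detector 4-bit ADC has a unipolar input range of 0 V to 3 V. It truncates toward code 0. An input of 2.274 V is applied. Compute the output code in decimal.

code 12

With 16 levels over 3 V, one step is 187.500 mV.
Input sits at 12.128 steps above V_low.
⌊·⌋(12.128) = 12.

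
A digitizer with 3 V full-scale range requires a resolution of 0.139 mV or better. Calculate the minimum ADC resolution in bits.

Number of steps required ≥ 3 V / 0.139 mV = 21582.73.
Need 2^N ≥ 21582.73; 2^14 = 16384, 2^15 = 32768.
Minimum N = 15.

15 bits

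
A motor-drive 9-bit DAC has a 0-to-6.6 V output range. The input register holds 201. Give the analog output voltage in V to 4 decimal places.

2.5910 V

LSB = 6.6 V / 2^9 = 12.891 mV.
V_out = 0 + 201 × 0.0128906 V = 2.59102 V.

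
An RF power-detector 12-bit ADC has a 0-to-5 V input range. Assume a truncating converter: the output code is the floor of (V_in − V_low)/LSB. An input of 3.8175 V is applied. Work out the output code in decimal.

code 3127

Full-scale span = 5 V; LSB = 5/2^12 = 1.221 mV.
Input sits at 3127.296 steps above V_low.
Floor → code 3127.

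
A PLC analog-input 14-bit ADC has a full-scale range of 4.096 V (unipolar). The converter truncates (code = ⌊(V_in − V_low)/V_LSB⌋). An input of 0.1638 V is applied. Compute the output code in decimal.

code 655

With 16384 levels over 4.096 V, one step is 250.00 µV.
Input sits at 655.200 steps above V_low.
So the output code is 655.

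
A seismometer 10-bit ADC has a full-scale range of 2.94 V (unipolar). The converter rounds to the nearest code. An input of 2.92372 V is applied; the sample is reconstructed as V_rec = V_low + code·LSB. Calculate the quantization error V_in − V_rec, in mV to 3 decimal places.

One LSB is 2.94 V / 1024 = 2.871 mV.
(V_in − V_low)/LSB = (2.92372 − 0)/0.00287109 = 1018.3297 → code 1018 (round).
V_rec = 0 + 1018·0.00287109 = 2.9227734 V.
Difference: 0.000946563 V → 0.947 mV.

0.947 mV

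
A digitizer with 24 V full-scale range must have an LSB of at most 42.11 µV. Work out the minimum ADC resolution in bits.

Number of steps required ≥ 24 V / 42.11 µV = 569935.88.
Need 2^N ≥ 569935.88; 2^19 = 524288, 2^20 = 1048576.
Minimum N = 20.

20 bits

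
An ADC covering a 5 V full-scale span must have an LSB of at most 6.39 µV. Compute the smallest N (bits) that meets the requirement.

Number of steps required ≥ 5 V / 6.39 µV = 782472.61.
Need 2^N ≥ 782472.61; 2^19 = 524288, 2^20 = 1048576.
Minimum N = 20.

20 bits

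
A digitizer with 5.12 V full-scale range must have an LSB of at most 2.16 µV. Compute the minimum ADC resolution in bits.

Number of steps required ≥ 5.12 V / 2.16 µV = 2370370.37.
Need 2^N ≥ 2370370.37; 2^21 = 2097152, 2^22 = 4194304.
Minimum N = 22.

22 bits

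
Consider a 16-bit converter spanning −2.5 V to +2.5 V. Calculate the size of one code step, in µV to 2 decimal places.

76.29 µV

Full-scale span = 5 V.
LSB = 5 / 2^16 = 5 / 65536 = 7.62939e-05 V = 76.29 µV.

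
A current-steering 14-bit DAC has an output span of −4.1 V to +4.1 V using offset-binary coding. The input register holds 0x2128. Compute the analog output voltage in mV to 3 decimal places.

148.145 mV

LSB = 8.2 V / 2^14 = 0.500 mV.
Code 0x2128 = 8488 decimal.
V_out = (−4.1) + 8488 × 0.000500488 V = 0.148145 V.
= 148.145 mV.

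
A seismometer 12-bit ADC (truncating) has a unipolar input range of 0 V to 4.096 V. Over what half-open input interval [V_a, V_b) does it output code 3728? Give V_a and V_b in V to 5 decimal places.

LSB = 4.096/2^12 = 1.000 mV.
V_a = V_low + 3728·LSB = 3.728 V; V_b = V_low + 3729·LSB = 3.729 V.

[3.72800 V, 3.72900 V)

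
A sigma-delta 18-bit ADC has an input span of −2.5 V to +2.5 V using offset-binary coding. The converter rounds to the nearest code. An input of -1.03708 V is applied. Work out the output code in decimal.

code 76699

LSB = 5 V / 262144 = 19.07 µV.
Input sits at 76699.140 steps above V_low.
So the output code is 76699.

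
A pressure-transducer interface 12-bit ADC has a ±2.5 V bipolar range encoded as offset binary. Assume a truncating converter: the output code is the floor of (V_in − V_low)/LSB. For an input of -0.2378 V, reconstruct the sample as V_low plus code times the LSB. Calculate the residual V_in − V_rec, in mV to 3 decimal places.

0.237 mV

LSB = 5/2^12 = 1.221 mV.
(V_in − V_low)/LSB = (-0.2378 − (−2.5))/0.0012207 = 1853.1942 → code 1853 (floor).
V_rec = (−2.5) + 1853·0.0012207 = -0.23803711 V.
Error = -0.2378 − (−0.23803711) = 0.000237109 V = 0.237 mV.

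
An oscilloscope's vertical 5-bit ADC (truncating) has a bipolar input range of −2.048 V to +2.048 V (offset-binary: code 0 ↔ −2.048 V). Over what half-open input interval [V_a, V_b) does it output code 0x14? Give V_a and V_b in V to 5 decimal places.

LSB = 4.096/2^5 = 128.000 mV.
Code 0x14 = 20 decimal.
V_a = V_low + 20·LSB = 0.512 V; V_b = V_low + 21·LSB = 0.64 V.

[0.51200 V, 0.64000 V)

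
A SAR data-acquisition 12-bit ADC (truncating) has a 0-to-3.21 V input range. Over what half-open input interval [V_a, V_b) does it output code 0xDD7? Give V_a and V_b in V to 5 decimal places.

LSB = 3.21/2^12 = 0.784 mV.
Code 0xDD7 = 3543 decimal.
V_a = V_low + 3543·LSB = 2.77662 V; V_b = V_low + 3544·LSB = 2.7774 V.

[2.77662 V, 2.77740 V)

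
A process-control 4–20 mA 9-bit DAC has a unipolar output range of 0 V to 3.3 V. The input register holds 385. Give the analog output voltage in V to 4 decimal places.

LSB = 3.3 V / 2^9 = 6.445 mV.
V_out = 0 + 385 × 0.00644531 V = 2.48145 V.

2.4814 V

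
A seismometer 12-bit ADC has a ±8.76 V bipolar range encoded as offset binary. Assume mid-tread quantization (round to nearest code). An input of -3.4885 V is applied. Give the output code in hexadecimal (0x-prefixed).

LSB = 17.52 V / 4096 = 4.277 mV.
(V_in − V_low)/LSB = (-3.4885 − (−8.76)) / 0.00427734 = 1232.424.
round(1232.424) = 1232.
In hexadecimal (0x-prefixed): 0x4D0.

code 0x4D0 (decimal 1232)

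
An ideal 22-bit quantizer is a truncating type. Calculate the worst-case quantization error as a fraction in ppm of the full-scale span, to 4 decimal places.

0.2384 ppm

Truncating → worst-case error = 1 LSB = V_FS/2^22, so 1e+06/4194304 = 0.238419 ppm of full scale.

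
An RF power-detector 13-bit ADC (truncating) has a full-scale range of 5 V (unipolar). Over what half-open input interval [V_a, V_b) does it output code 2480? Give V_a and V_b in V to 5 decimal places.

LSB = 5/2^13 = 0.610 mV.
V_a = V_low + 2480·LSB = 1.51367 V; V_b = V_low + 2481·LSB = 1.51428 V.

[1.51367 V, 1.51428 V)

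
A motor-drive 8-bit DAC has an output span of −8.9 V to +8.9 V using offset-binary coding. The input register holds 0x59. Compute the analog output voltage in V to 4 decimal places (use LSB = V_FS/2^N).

LSB = 17.8 V / 2^8 = 69.531 mV.
Code 0x59 = 89 decimal.
V_out = (−8.9) + 89 × 0.0695313 V = -2.71172 V.

-2.7117 V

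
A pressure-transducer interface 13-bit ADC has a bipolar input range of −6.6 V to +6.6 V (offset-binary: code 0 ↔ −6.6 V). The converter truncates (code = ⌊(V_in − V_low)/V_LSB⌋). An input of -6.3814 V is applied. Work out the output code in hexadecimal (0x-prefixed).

code 0x87 (decimal 135)

Full-scale span = 13.2 V; LSB = 13.2/2^13 = 1.611 mV.
Input sits at 135.664 steps above V_low.
Floor → code 135.
In hexadecimal (0x-prefixed): 0x87.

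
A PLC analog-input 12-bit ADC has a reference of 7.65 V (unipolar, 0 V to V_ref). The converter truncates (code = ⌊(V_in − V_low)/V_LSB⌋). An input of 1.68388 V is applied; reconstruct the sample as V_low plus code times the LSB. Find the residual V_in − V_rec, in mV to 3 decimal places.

1.104 mV

Step size: 7.65 V ÷ 2^12 = 1.868 mV.
Scaled input = 901.5912 LSBs, so code = 901.
Reconstructed: 1.6827759 V.
Error = 1.68388 − 1.6827759 = 0.00110412 V = 1.104 mV.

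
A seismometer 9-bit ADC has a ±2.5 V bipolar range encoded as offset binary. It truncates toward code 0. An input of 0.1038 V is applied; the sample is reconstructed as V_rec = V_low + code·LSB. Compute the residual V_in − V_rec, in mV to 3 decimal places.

6.144 mV

LSB = 5/2^9 = 9.766 mV.
(0.1038 − (−2.5))/0.00976562 = 266.6291; ⌊·⌋ gives code 266.
V_rec = (−2.5) + 266·0.00976562 = 0.09765625 V.
Difference: 0.00614375 V → 6.144 mV.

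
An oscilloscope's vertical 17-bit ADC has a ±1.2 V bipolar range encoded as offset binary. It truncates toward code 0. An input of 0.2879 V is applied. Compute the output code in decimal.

Full-scale span = 2.4 V; LSB = 2.4/2^17 = 18.31 µV.
(V_in − V_low)/LSB = (0.2879 − (−1.2)) / 1.83105e-05 = 81259.179.
So the output code is 81259.

code 81259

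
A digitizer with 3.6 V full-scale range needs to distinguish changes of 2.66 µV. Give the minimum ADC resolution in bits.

Number of steps required ≥ 3.6 V / 2.66 µV = 1353383.46.
Need 2^N ≥ 1353383.46; 2^20 = 1048576, 2^21 = 2097152.
Minimum N = 21.

21 bits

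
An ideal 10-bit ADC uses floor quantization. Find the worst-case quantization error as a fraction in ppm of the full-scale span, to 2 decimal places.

976.56 ppm

Truncating → worst-case error = 1 LSB = V_FS/2^10, so 1e+06/1024 = 976.562 ppm of full scale.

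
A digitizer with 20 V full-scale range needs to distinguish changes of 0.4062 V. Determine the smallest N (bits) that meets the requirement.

6 bits

Number of steps required ≥ 20 V / 0.4062 V = 49.24.
Need 2^N ≥ 49.24; 2^5 = 32, 2^6 = 64.
Minimum N = 6.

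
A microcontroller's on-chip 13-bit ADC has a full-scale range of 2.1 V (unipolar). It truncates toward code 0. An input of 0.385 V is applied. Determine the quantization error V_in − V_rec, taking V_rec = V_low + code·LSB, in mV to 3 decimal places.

One LSB is 2.1 V / 8192 = 256.35 µV.
Scaled input = 1501.8667 LSBs, so code = 1501.
Reconstructed: 0.38477783 V.
Difference: 0.000222168 V → 0.222 mV.

0.222 mV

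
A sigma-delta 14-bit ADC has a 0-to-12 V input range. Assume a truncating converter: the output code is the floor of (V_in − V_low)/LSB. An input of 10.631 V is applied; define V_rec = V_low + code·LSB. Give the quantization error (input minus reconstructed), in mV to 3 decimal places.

0.629 mV

One LSB is 12 V / 16384 = 0.732 mV.
Scaled input = 14514.8587 LSBs, so code = 14514.
Reconstructed: 10.630371 V.
Difference: 0.000628906 V → 0.629 mV.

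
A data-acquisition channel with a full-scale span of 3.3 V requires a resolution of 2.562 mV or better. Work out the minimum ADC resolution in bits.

Number of steps required ≥ 3.3 V / 2.562 mV = 1288.06.
Need 2^N ≥ 1288.06; 2^10 = 1024, 2^11 = 2048.
Minimum N = 11.

11 bits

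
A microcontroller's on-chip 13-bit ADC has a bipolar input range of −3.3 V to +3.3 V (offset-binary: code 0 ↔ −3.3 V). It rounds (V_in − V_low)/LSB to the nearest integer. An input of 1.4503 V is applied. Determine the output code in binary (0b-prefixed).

code 0b1011100001000 (decimal 5896)

With 8192 levels over 6.6 V, one step is 0.806 mV.
(1.4503 − (−3.3)) / 0.000805664 = 5896.130 LSBs.
round(5896.130) = 5896.
In binary (0b-prefixed): 0b1011100001000.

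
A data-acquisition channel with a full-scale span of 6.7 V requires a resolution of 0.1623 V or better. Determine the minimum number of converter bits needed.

6 bits

Number of steps required ≥ 6.7 V / 0.1623 V = 41.28.
Need 2^N ≥ 41.28; 2^5 = 32, 2^6 = 64.
Minimum N = 6.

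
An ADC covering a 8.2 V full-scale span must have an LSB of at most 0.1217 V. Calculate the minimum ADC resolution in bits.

Number of steps required ≥ 8.2 V / 0.1217 V = 67.38.
Need 2^N ≥ 67.38; 2^6 = 64, 2^7 = 128.
Minimum N = 7.

7 bits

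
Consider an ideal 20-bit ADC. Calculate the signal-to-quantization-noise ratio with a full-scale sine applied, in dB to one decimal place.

122.2 dB

SNR ≈ 6.02·N + 1.76 dB = 6.02·20 + 1.76 = 122.16 dB.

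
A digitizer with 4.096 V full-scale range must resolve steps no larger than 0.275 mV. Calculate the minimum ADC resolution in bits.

14 bits

Number of steps required ≥ 4.096 V / 0.275 mV = 14894.55.
Need 2^N ≥ 14894.55; 2^13 = 8192, 2^14 = 16384.
Minimum N = 14.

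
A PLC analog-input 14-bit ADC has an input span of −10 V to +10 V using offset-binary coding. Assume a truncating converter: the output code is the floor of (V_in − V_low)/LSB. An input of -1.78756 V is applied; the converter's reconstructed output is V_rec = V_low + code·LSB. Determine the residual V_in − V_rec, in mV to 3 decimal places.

LSB = 20/2^14 = 1.221 mV.
(-1.78756 − (−10))/0.0012207 = 6727.6308; ⌊·⌋ gives code 6727.
Code 6727 maps back to (−10) + 6727×0.0012207 V = -1.7883301 V.
Difference: 0.000770078 V → 0.770 mV.

0.770 mV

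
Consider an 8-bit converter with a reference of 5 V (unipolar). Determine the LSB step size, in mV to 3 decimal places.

Full-scale span = 5 V.
LSB = 5 / 2^8 = 5 / 256 = 0.0195312 V = 19.531 mV.

19.531 mV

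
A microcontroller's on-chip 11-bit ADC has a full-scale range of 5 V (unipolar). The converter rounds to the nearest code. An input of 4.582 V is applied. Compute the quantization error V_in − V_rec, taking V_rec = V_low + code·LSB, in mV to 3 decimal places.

One LSB is 5 V / 2048 = 2.441 mV.
(V_in − V_low)/LSB = (4.582 − 0)/0.00244141 = 1876.7872 → code 1877 (round).
Reconstructed: 4.5825195 V.
Error = 4.582 − 4.5825195 = -0.000519531 V = -0.520 mV.

-0.520 mV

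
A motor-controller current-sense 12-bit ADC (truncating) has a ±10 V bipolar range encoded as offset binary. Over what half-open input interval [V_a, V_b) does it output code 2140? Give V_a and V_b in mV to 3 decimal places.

[449.219 mV, 454.102 mV)

LSB = 20/2^12 = 4.883 mV.
V_a = V_low + 2140·LSB = 0.449219 V; V_b = V_low + 2141·LSB = 0.454102 V.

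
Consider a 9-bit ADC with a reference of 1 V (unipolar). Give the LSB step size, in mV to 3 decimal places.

1.953 mV

Full-scale span = 1 V.
LSB = 1 / 2^9 = 1 / 512 = 0.00195312 V = 1.953 mV.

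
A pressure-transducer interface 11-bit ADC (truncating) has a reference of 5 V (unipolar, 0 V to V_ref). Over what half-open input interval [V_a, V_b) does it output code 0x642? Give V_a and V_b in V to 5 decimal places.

[3.91113 V, 3.91357 V)

LSB = 5/2^11 = 2.441 mV.
Code 0x642 = 1602 decimal.
V_a = V_low + 1602·LSB = 3.91113 V; V_b = V_low + 1603·LSB = 3.91357 V.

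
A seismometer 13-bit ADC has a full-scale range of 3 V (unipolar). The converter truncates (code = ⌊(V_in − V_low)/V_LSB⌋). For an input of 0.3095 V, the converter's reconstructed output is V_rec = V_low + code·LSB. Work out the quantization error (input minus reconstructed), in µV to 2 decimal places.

51.76 µV

LSB = 3/2^13 = 366.21 µV.
Scaled input = 845.1413 LSBs, so code = 845.
Code 845 maps back to 0 + 845×0.000366211 V = 0.30944824 V.
V_in − V_rec = 5.17578e-05 V = 51.76 µV.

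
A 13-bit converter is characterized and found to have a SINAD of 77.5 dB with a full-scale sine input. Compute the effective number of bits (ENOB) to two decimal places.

ENOB = (SINAD − 1.76) / 6.02 = (77.5 − 1.76)/6.02 = 12.581.

12.58 bits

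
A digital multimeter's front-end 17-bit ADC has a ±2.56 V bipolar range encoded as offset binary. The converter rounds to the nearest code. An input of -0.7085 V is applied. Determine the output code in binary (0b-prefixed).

LSB = 5.12 V / 131072 = 39.06 µV.
Input sits at 47398.400 steps above V_low.
So the output code is 47398.
In binary (0b-prefixed): 0b1011100100100110.

code 0b1011100100100110 (decimal 47398)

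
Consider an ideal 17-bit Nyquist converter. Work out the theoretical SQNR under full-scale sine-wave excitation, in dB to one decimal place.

104.1 dB

SNR ≈ 6.02·N + 1.76 dB = 6.02·17 + 1.76 = 104.10 dB.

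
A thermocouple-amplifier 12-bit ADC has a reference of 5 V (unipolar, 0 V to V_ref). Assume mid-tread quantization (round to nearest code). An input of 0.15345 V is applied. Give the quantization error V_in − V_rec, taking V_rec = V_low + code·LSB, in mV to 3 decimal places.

-0.359 mV

One LSB is 5 V / 4096 = 1.221 mV.
(V_in − V_low)/LSB = (0.15345 − 0)/0.0012207 = 125.7062 → code 126 (round).
V_rec = 0 + 126·0.0012207 = 0.15380859 V.
V_in − V_rec = -0.000358594 V = -0.359 mV.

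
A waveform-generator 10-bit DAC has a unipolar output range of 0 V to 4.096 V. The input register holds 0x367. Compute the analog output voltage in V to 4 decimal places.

3.4840 V

LSB = 4.096 V / 2^10 = 4.000 mV.
Code 0x367 = 871 decimal.
V_out = 0 + 871 × 0.004 V = 3.484 V.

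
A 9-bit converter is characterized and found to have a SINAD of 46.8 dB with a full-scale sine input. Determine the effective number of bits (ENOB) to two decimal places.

7.48 bits

ENOB = (SINAD − 1.76) / 6.02 = (46.8 − 1.76)/6.02 = 7.482.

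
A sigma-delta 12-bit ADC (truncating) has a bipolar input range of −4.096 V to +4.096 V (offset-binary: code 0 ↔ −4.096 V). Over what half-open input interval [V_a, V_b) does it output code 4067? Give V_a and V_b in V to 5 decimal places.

[4.03800 V, 4.04000 V)

LSB = 8.192/2^12 = 2.000 mV.
V_a = V_low + 4067·LSB = 4.038 V; V_b = V_low + 4068·LSB = 4.04 V.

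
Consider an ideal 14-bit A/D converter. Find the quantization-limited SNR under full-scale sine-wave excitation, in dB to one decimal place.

SNR ≈ 6.02·N + 1.76 dB = 6.02·14 + 1.76 = 86.04 dB.

86.0 dB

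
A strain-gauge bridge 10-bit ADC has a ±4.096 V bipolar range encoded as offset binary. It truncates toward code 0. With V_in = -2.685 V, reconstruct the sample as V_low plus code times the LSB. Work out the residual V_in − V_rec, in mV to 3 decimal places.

3.000 mV

LSB = 8.192/2^10 = 8.000 mV.
(V_in − V_low)/LSB = (-2.685 − (−4.096))/0.008 = 176.3750 → code 176 (floor).
Reconstructed: -2.688 V.
Error = -2.685 − (−2.688) = 0.003 V = 3.000 mV.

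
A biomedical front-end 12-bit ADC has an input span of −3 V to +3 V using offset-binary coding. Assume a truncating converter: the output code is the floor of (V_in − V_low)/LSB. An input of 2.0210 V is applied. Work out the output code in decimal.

code 3427

Full-scale span = 6 V; LSB = 6/2^12 = 1.465 mV.
(2.0210 − (−3)) / 0.00146484 = 3427.669 LSBs.
⌊·⌋(3427.669) = 3427.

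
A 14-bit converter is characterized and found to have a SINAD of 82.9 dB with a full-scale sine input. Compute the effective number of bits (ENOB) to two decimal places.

ENOB = (SINAD − 1.76) / 6.02 = (82.9 − 1.76)/6.02 = 13.478.

13.48 bits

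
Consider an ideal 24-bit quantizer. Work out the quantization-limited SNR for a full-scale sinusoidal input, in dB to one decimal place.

146.2 dB

SNR ≈ 6.02·N + 1.76 dB = 6.02·24 + 1.76 = 146.24 dB.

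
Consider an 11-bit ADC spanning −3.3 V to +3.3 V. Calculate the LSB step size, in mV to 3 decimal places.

3.223 mV

Full-scale span = 6.6 V.
LSB = 6.6 / 2^11 = 6.6 / 2048 = 0.00322266 V = 3.223 mV.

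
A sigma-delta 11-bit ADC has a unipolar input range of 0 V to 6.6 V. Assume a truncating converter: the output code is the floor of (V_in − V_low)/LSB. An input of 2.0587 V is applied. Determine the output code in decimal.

code 638

LSB = 6.6 V / 2048 = 3.223 mV.
(2.0587 − 0) / 0.00322266 = 638.821 LSBs.
So the output code is 638.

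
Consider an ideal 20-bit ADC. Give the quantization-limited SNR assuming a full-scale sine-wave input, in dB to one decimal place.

122.2 dB

SNR ≈ 6.02·N + 1.76 dB = 6.02·20 + 1.76 = 122.16 dB.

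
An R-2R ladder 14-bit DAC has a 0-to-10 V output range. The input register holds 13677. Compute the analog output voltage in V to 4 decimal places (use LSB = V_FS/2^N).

8.3478 V

LSB = 10 V / 2^14 = 0.610 mV.
V_out = 0 + 13677 × 0.000610352 V = 8.34778 V.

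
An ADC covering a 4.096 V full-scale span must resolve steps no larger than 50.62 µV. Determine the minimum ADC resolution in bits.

17 bits

Number of steps required ≥ 4.096 V / 50.62 µV = 80916.63.
Need 2^N ≥ 80916.63; 2^16 = 65536, 2^17 = 131072.
Minimum N = 17.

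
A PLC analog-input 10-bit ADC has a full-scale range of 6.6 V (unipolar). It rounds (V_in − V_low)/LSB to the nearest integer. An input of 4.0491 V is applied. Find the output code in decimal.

code 628

With 1024 levels over 6.6 V, one step is 6.445 mV.
(V_in − V_low)/LSB = (4.0491 − 0) / 0.00644531 = 628.224.
round(628.224) = 628.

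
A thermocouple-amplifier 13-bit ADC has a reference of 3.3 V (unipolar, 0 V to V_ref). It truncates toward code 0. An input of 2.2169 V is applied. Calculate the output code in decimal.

Full-scale span = 3.3 V; LSB = 3.3/2^13 = 402.83 µV.
(2.2169 − 0) / 0.000402832 = 5503.286 LSBs.
⌊·⌋(5503.286) = 5503.

code 5503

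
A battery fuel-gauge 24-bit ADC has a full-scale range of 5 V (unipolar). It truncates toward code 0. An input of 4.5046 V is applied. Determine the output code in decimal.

code 15114929

Full-scale span = 5 V; LSB = 5/2^24 = 0.30 µV.
(V_in − V_low)/LSB = (4.5046 − 0) / 2.98023e-07 = 15114929.439.
⌊·⌋(15114929.439) = 15114929.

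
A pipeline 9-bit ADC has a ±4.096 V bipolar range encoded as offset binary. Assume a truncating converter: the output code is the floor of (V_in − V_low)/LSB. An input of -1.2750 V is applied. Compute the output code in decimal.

Full-scale span = 8.192 V; LSB = 8.192/2^9 = 16.000 mV.
(V_in − V_low)/LSB = (-1.2750 − (−4.096)) / 0.016 = 176.312.
⌊·⌋(176.312) = 176.

code 176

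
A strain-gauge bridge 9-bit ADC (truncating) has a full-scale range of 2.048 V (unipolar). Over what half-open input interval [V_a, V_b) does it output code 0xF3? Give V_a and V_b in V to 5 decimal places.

LSB = 2.048/2^9 = 4.000 mV.
Code 0xF3 = 243 decimal.
V_a = V_low + 243·LSB = 0.972 V; V_b = V_low + 244·LSB = 0.976 V.

[0.97200 V, 0.97600 V)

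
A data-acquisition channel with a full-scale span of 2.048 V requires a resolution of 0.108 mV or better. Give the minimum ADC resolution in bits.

Number of steps required ≥ 2.048 V / 0.108 mV = 18962.96.
Need 2^N ≥ 18962.96; 2^14 = 16384, 2^15 = 32768.
Minimum N = 15.

15 bits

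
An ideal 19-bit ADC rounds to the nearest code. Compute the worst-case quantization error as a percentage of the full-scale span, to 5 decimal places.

0.00010 %

Rounding → worst-case error = ½ LSB = V_FS/2^20, so 100/1048576 = 9.53674e-05 % of full scale.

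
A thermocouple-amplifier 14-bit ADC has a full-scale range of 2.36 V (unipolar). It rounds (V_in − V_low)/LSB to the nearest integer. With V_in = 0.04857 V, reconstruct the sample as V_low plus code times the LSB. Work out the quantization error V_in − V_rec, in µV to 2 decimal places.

27.52 µV

LSB = 2.36/2^14 = 144.04 µV.
Scaled input = 337.1911 LSBs, so code = 337.
Code 337 maps back to 0 + 337×0.000144043 V = 0.04854248 V.
V_in − V_rec = 2.75195e-05 V = 27.52 µV.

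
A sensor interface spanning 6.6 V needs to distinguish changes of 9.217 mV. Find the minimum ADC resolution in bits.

10 bits

Number of steps required ≥ 6.6 V / 9.217 mV = 716.07.
Need 2^N ≥ 716.07; 2^9 = 512, 2^10 = 1024.
Minimum N = 10.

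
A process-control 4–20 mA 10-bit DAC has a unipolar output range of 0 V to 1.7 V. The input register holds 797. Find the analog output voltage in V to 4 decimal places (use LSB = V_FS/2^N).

LSB = 1.7 V / 2^10 = 1.660 mV.
V_out = 0 + 797 × 0.00166016 V = 1.32314 V.

1.3231 V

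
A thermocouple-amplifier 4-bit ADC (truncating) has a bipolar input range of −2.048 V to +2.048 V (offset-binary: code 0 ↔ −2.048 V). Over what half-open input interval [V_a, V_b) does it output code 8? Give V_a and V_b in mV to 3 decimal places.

LSB = 4.096/2^4 = 256.000 mV.
V_a = V_low + 8·LSB = 0 V; V_b = V_low + 9·LSB = 0.256 V.

[0.000 mV, 256.000 mV)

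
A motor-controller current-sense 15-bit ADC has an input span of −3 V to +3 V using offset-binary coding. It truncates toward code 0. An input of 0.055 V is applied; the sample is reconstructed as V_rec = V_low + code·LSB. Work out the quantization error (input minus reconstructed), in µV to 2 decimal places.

Step size: 6 V ÷ 2^15 = 183.11 µV.
Scaled input = 16684.3733 LSBs, so code = 16684.
Code 16684 maps back to (−3) + 16684×0.000183105 V = 0.054931641 V.
Error = 0.055 − 0.054931641 = 6.83594e-05 V = 68.36 µV.

68.36 µV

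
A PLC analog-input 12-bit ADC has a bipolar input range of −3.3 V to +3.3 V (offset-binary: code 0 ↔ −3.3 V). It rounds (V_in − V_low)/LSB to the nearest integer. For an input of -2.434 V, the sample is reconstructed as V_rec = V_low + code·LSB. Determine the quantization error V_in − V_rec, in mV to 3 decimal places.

0.717 mV

One LSB is 6.6 V / 4096 = 1.611 mV.
(-2.434 − (−3.3))/0.00161133 = 537.4448; round gives code 537.
Reconstructed: -2.4347168 V.
Error = -2.434 − (−2.4347168) = 0.000716797 V = 0.717 mV.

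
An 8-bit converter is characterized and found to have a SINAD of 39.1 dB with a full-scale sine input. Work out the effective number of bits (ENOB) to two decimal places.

ENOB = (SINAD − 1.76) / 6.02 = (39.1 − 1.76)/6.02 = 6.203.

6.20 bits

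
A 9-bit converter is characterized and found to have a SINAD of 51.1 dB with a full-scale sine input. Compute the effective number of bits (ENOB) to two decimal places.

ENOB = (SINAD − 1.76) / 6.02 = (51.1 − 1.76)/6.02 = 8.196.

8.20 bits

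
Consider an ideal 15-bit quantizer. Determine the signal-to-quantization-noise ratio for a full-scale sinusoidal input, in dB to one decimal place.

92.1 dB

SNR ≈ 6.02·N + 1.76 dB = 6.02·15 + 1.76 = 92.06 dB.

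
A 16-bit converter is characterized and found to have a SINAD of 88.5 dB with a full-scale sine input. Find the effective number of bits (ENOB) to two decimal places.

ENOB = (SINAD − 1.76) / 6.02 = (88.5 − 1.76)/6.02 = 14.409.

14.41 bits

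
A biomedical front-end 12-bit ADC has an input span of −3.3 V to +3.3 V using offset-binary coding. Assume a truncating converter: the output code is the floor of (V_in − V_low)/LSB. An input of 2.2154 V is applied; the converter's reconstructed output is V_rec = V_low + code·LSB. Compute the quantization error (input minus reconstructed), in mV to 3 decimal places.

Step size: 6.6 V ÷ 2^12 = 1.611 mV.
Scaled input = 3422.8907 LSBs, so code = 3422.
Code 3422 maps back to (−3.3) + 3422×0.00161133 V = 2.2139648 V.
Difference: 0.00143516 V → 1.435 mV.

1.435 mV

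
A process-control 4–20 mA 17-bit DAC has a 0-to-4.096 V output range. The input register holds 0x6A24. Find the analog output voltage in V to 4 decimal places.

0.8491 V

LSB = 4.096 V / 2^17 = 31.25 µV.
Code 0x6A24 = 27172 decimal.
V_out = 0 + 27172 × 3.125e-05 V = 0.849125 V.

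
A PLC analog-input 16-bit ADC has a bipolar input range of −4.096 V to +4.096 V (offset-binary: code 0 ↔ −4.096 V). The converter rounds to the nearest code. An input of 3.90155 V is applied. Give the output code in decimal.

code 63980

Full-scale span = 8.192 V; LSB = 8.192/2^16 = 125.00 µV.
Input sits at 63980.400 steps above V_low.
round(63980.400) = 63980.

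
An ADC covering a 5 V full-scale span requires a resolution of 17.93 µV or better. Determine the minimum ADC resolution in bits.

Number of steps required ≥ 5 V / 17.93 µV = 278862.24.
Need 2^N ≥ 278862.24; 2^18 = 262144, 2^19 = 524288.
Minimum N = 19.

19 bits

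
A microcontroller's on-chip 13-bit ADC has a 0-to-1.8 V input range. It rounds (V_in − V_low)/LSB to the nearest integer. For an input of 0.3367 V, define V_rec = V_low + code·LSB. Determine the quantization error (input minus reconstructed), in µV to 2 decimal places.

78.91 µV

Step size: 1.8 V ÷ 2^13 = 219.73 µV.
(V_in − V_low)/LSB = (0.3367 − 0)/0.000219727 = 1532.3591 → code 1532 (round).
Code 1532 maps back to 0 + 1532×0.000219727 V = 0.33662109 V.
Difference: 7.89062e-05 V → 78.91 µV.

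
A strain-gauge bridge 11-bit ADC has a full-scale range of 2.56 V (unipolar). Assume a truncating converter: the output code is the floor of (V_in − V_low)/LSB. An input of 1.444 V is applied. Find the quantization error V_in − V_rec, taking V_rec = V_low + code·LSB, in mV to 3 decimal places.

One LSB is 2.56 V / 2048 = 1.250 mV.
(1.444 − 0)/0.00125 = 1155.2000; ⌊·⌋ gives code 1155.
Reconstructed: 1.44375 V.
V_in − V_rec = 0.00025 V = 0.250 mV.

0.250 mV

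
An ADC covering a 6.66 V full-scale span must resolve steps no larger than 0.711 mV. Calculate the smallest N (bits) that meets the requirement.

Number of steps required ≥ 6.66 V / 0.711 mV = 9367.09.
Need 2^N ≥ 9367.09; 2^13 = 8192, 2^14 = 16384.
Minimum N = 14.

14 bits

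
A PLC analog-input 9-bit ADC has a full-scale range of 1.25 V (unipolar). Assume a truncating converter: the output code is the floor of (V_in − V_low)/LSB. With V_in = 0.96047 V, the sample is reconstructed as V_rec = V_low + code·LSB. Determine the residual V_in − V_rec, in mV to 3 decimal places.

0.997 mV

LSB = 1.25/2^9 = 2.441 mV.
(0.96047 − 0)/0.00244141 = 393.4085; ⌊·⌋ gives code 393.
Code 393 maps back to 0 + 393×0.00244141 V = 0.95947266 V.
V_in − V_rec = 0.000997344 V = 0.997 mV.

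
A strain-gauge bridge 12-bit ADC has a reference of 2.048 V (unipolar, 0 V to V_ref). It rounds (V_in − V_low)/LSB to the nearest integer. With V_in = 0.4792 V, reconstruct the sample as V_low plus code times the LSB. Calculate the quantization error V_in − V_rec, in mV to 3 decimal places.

Step size: 2.048 V ÷ 2^12 = 0.500 mV.
(V_in − V_low)/LSB = (0.4792 − 0)/0.0005 = 958.4000 → code 958 (round).
Code 958 maps back to 0 + 958×0.0005 V = 0.479 V.
Error = 0.4792 − 0.479 = 0.0002 V = 0.200 mV.

0.200 mV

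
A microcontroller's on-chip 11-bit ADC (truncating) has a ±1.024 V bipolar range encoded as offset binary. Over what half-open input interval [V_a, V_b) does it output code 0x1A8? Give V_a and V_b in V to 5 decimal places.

[-0.60000 V, -0.59900 V)

LSB = 2.048/2^11 = 1.000 mV.
Code 0x1A8 = 424 decimal.
V_a = V_low + 424·LSB = -0.6 V; V_b = V_low + 425·LSB = -0.599 V.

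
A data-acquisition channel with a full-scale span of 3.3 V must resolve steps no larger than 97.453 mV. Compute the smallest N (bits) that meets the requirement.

6 bits

Number of steps required ≥ 3.3 V / 97.453 mV = 33.86.
Need 2^N ≥ 33.86; 2^5 = 32, 2^6 = 64.
Minimum N = 6.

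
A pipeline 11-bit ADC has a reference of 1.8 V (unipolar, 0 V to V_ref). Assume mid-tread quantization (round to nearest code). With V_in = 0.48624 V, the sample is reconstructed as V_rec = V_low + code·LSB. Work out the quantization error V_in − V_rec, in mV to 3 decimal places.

0.205 mV

LSB = 1.8/2^11 = 0.879 mV.
(0.48624 − 0)/0.000878906 = 553.2331; round gives code 553.
Code 553 maps back to 0 + 553×0.000878906 V = 0.48603516 V.
Error = 0.48624 − 0.48603516 = 0.000204844 V = 0.205 mV.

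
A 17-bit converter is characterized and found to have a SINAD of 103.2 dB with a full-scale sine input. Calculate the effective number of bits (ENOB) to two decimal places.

ENOB = (SINAD − 1.76) / 6.02 = (103.2 − 1.76)/6.02 = 16.850.

16.85 bits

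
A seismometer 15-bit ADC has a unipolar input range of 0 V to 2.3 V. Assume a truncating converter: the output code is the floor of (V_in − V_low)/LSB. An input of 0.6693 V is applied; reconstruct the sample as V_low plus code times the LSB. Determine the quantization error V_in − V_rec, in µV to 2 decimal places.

LSB = 2.3/2^15 = 70.19 µV.
Scaled input = 9535.4880 LSBs, so code = 9535.
Reconstructed: 0.66926575 V.
Error = 0.6693 − 0.66926575 = 3.42529e-05 V = 34.25 µV.

34.25 µV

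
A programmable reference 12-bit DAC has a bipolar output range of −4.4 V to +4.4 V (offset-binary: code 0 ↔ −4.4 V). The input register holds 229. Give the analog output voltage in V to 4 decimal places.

LSB = 8.8 V / 2^12 = 2.148 mV.
V_out = (−4.4) + 229 × 0.00214844 V = -3.90801 V.

-3.9080 V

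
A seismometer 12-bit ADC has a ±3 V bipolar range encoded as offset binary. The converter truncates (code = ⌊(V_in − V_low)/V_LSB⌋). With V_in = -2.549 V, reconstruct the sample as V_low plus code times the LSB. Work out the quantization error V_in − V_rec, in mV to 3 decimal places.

1.293 mV

One LSB is 6 V / 4096 = 1.465 mV.
(V_in − V_low)/LSB = (-2.549 − (−3))/0.00146484 = 307.8827 → code 307 (floor).
V_rec = (−3) + 307·0.00146484 = -2.550293 V.
Difference: 0.00129297 V → 1.293 mV.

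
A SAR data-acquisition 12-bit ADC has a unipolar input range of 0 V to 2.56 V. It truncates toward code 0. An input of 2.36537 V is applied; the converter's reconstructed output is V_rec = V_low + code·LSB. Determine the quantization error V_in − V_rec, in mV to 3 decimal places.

0.370 mV

Step size: 2.56 V ÷ 2^12 = 0.625 mV.
(V_in − V_low)/LSB = (2.36537 − 0)/0.000625 = 3784.5920 → code 3784 (floor).
V_rec = 0 + 3784·0.000625 = 2.365 V.
Error = 2.36537 − 2.365 = 0.00037 V = 0.370 mV.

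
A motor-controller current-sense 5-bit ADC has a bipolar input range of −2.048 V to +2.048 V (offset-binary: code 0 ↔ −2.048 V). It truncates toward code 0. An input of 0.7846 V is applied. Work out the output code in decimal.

code 22

LSB = 4.096 V / 32 = 128.000 mV.
(V_in − V_low)/LSB = (0.7846 − (−2.048)) / 0.128 = 22.130.
So the output code is 22.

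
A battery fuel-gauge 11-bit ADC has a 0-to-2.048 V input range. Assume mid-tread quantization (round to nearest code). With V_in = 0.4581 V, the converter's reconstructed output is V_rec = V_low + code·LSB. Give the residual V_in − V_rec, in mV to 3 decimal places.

0.100 mV

One LSB is 2.048 V / 2048 = 1.000 mV.
(0.4581 − 0)/0.001 = 458.1000; round gives code 458.
V_rec = 0 + 458·0.001 = 0.458 V.
V_in − V_rec = 0.0001 V = 0.100 mV.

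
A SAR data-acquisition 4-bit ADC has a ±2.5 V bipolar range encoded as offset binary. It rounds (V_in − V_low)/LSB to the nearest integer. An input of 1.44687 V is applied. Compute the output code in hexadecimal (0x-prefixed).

LSB = 5 V / 16 = 312.500 mV.
Input sits at 12.630 steps above V_low.
round(12.630) = 13.
In hexadecimal (0x-prefixed): 0xD.

code 0xD (decimal 13)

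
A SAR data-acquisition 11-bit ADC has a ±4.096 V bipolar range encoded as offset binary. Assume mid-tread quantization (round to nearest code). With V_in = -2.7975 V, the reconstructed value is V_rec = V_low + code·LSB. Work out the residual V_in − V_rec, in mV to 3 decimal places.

-1.500 mV

Step size: 8.192 V ÷ 2^11 = 4.000 mV.
Scaled input = 324.6250 LSBs, so code = 325.
V_rec = (−4.096) + 325·0.004 = -2.796 V.
Difference: -0.0015 V → -1.500 mV.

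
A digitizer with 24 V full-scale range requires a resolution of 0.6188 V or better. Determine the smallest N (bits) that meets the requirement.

6 bits

Number of steps required ≥ 24 V / 0.6188 V = 38.78.
Need 2^N ≥ 38.78; 2^5 = 32, 2^6 = 64.
Minimum N = 6.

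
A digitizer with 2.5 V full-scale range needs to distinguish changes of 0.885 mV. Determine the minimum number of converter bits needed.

Number of steps required ≥ 2.5 V / 0.885 mV = 2824.86.
Need 2^N ≥ 2824.86; 2^11 = 2048, 2^12 = 4096.
Minimum N = 12.

12 bits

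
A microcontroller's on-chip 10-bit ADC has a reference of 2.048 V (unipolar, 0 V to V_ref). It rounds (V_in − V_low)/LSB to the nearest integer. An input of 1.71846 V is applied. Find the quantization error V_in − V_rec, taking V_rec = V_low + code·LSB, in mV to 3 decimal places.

LSB = 2.048/2^10 = 2.000 mV.
Scaled input = 859.2300 LSBs, so code = 859.
Code 859 maps back to 0 + 859×0.002 V = 1.718 V.
Error = 1.71846 − 1.718 = 0.00046 V = 0.460 mV.

0.460 mV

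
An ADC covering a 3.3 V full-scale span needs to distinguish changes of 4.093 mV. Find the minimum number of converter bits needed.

Number of steps required ≥ 3.3 V / 4.093 mV = 806.25.
Need 2^N ≥ 806.25; 2^9 = 512, 2^10 = 1024.
Minimum N = 10.

10 bits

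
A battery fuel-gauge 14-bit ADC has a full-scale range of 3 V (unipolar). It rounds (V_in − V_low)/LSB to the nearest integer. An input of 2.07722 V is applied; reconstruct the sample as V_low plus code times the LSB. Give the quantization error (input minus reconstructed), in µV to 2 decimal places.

71.56 µV

Step size: 3 V ÷ 2^14 = 183.11 µV.
Scaled input = 11344.3908 LSBs, so code = 11344.
Code 11344 maps back to 0 + 11344×0.000183105 V = 2.0771484 V.
V_in − V_rec = 7.15625e-05 V = 71.56 µV.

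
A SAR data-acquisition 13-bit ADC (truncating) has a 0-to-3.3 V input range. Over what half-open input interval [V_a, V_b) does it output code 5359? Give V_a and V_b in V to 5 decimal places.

[2.15878 V, 2.15918 V)

LSB = 3.3/2^13 = 402.83 µV.
V_a = V_low + 5359·LSB = 2.15878 V; V_b = V_low + 5360·LSB = 2.15918 V.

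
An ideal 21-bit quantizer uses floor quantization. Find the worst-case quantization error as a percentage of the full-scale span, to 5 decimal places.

Truncating → worst-case error = 1 LSB = V_FS/2^21, so 100/2097152 = 4.76837e-05 % of full scale.

0.00005 %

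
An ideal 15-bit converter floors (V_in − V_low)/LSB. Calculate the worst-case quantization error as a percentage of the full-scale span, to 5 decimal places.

Truncating → worst-case error = 1 LSB = V_FS/2^15, so 100/32768 = 0.00305176 % of full scale.

0.00305 %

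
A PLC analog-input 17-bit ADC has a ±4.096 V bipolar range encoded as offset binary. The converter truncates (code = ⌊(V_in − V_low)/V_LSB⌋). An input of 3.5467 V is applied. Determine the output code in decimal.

code 122283

With 131072 levels over 8.192 V, one step is 62.50 µV.
(V_in − V_low)/LSB = (3.5467 − (−4.096)) / 6.25e-05 = 122283.200.
⌊·⌋(122283.200) = 122283.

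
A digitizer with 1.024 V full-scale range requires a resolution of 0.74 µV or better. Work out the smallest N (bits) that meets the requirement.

Number of steps required ≥ 1.024 V / 0.74 µV = 1383783.78.
Need 2^N ≥ 1383783.78; 2^20 = 1048576, 2^21 = 2097152.
Minimum N = 21.

21 bits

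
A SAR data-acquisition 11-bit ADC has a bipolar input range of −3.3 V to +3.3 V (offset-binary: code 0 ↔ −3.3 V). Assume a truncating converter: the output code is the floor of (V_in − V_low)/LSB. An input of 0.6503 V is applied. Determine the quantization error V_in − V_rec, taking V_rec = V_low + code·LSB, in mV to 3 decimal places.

2.546 mV

LSB = 6.6/2^11 = 3.223 mV.
(V_in − V_low)/LSB = (0.6503 − (−3.3))/0.00322266 = 1225.7901 → code 1225 (floor).
Code 1225 maps back to (−3.3) + 1225×0.00322266 V = 0.64775391 V.
Difference: 0.00254609 V → 2.546 mV.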